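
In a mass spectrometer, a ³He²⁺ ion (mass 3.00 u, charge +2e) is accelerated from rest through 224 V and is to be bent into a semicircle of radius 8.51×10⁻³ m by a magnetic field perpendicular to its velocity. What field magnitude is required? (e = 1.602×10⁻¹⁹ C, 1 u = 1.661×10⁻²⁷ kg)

v = √(2|q|V/m) = √(2·3.204×10⁻¹⁹·224/4.983×10⁻²⁷) ≈ 1.697×10⁵ m/s.
B = mv/(|q|r) = (4.983×10⁻²⁷)(1.697×10⁵)/((3.204×10⁻¹⁹)(8.51×10⁻³)) ≈ 0.310 T.

B ≈ 0.310 T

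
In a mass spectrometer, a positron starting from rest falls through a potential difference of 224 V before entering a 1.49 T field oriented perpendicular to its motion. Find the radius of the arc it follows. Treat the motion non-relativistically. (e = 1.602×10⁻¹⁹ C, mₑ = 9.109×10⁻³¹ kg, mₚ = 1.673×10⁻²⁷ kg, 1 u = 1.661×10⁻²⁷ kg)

Acceleration: |q|V = ½mv² ⇒ v = √(2|q|V/m) = √(2·1.602×10⁻¹⁹·224/9.109×10⁻³¹) ≈ 8.876×10⁶ m/s.
In the field: r = mv/(|q|B) = (9.109×10⁻³¹)(8.876×10⁶)/((1.602×10⁻¹⁹)(1.49)) ≈ 3.39×10⁻⁵ m.

r ≈ 3.39×10⁻⁵ m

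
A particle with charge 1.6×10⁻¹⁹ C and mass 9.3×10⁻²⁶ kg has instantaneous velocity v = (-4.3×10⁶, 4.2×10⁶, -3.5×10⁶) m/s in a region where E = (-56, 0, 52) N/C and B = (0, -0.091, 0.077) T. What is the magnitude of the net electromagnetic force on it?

v×B = (4900, 3.31×10⁵, 3.91×10⁵) N/C.
E + v×B = (4840, 3.31×10⁵, 3.91×10⁵) N/C.
F = q(E + v×B) = (1.6×10⁻¹⁹ C)·(4840, 3.31×10⁵, 3.91×10⁵) = (7.75×10⁻¹⁶, 5.30×10⁻¹⁴, 6.26×10⁻¹⁴) N.
|F| = 8.20×10⁻¹⁴ N.

|F| ≈ 8.20×10⁻¹⁴ N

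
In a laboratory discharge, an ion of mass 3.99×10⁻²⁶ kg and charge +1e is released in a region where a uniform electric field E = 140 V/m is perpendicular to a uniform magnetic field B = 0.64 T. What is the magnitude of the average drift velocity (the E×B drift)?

The steady drift has the magnetic force balancing the electric force, so v_d = E/B.
v_d = 140/0.64 = 220 m/s.

v_d ≈ 220 m/s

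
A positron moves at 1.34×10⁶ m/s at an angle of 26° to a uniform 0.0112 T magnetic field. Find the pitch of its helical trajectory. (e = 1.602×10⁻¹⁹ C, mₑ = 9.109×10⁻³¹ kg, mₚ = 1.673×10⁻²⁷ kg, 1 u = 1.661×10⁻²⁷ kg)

p ≈ 3.84×10⁻³ m

v∥ = v cosθ = 1.34×10⁶·cos26° ≈ 1.204×10⁶ m/s.
T = 2πm/(|q|B) = 2π(9.109×10⁻³¹)/((1.602×10⁻¹⁹)(0.0112)) ≈ 3.190×10⁻⁹ s.
pitch = v∥ T = (1.204×10⁶)(3.190×10⁻⁹) ≈ 3.84×10⁻³ m.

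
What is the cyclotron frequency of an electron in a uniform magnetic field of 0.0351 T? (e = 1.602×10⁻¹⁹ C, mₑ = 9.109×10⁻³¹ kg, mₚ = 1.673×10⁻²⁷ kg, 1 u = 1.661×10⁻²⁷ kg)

f = |q|B/(2πm).
f = (1.602×10⁻¹⁹)(0.0351)/(2π·9.109×10⁻³¹) ≈ 9.82×10⁸ Hz.

f ≈ 9.82×10⁸ Hz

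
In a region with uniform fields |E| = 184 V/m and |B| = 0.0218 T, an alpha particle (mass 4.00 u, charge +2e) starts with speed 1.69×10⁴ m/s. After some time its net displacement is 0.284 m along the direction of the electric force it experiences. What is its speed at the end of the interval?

v_f ≈ 7.30×10⁴ m/s

B does no work; ΔKE = |q|E d.
½mv_f² = ½mv₀² + |q|Ed = ½(6.644×10⁻²⁷)(1.69×10⁴)² + (3.204×10⁻¹⁹)(184)(0.284) ≈ 9.488×10⁻¹⁹ J + 1.674×10⁻¹⁷ J ≈ 1.769×10⁻¹⁷ J.
v_f = √(2·1.769×10⁻¹⁷/6.644×10⁻²⁷) ≈ 7.30×10⁴ m/s.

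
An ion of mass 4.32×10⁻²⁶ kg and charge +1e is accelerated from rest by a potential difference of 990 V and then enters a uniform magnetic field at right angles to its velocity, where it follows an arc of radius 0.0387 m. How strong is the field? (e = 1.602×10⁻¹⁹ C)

v = √(2|q|V/m) = √(2·1.602×10⁻¹⁹·990/4.32×10⁻²⁶) ≈ 8.569×10⁴ m/s.
B = mv/(|q|r) = (4.32×10⁻²⁶)(8.569×10⁴)/((1.602×10⁻¹⁹)(0.0387)) ≈ 0.597 T.

B ≈ 0.597 T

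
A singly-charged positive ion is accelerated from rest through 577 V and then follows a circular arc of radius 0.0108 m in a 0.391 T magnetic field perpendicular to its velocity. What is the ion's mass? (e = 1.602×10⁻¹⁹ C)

m ≈ 2.48×10⁻²⁷ kg

Combine |q|V = ½mv² and r = mv/(|q|B): eliminate v to get m = qB²r²/(2V).
m = (1.602×10⁻¹⁹)(0.391)²(0.0108)²/(2·577) ≈ 2.48×10⁻²⁷ kg.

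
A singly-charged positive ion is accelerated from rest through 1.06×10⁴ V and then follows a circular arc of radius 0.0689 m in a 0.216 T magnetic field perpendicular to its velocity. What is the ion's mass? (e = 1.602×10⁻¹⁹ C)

m ≈ 1.67×10⁻²⁷ kg

Combine |q|V = ½mv² and r = mv/(|q|B): eliminate v to get m = qB²r²/(2V).
m = (1.602×10⁻¹⁹)(0.216)²(0.0689)²/(2·1.06×10⁴) ≈ 1.67×10⁻²⁷ kg.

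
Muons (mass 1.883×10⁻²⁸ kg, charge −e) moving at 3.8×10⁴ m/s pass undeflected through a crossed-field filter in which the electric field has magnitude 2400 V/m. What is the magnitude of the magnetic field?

Balance of forces in the selector: qE = qvB ⇒ B = E/v.
B = 2400/3.8×10⁴ = 0.063 T.

B = 0.063 T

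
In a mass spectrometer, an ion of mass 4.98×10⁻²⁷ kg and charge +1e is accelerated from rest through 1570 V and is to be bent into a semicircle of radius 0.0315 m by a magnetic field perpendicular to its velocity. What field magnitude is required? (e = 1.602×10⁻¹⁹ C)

v = √(2|q|V/m) = √(2·1.602×10⁻¹⁹·1570/4.98×10⁻²⁷) ≈ 3.178×10⁵ m/s.
B = mv/(|q|r) = (4.98×10⁻²⁷)(3.178×10⁵)/((1.602×10⁻¹⁹)(0.0315)) ≈ 0.314 T.

B ≈ 0.314 T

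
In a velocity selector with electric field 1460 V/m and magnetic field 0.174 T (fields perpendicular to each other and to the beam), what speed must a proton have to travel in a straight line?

For undeflected motion the electric and magnetic forces balance: qE = qvB.
v = E/B = 1460/0.174 = 8390 m/s.

v = 8390 m/s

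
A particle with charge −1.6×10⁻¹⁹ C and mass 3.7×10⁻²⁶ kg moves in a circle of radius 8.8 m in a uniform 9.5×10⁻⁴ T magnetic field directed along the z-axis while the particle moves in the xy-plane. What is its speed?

From |q|vB = mv²/r, v = |q|Br/m.
v = (1.6×10⁻¹⁹)(9.5×10⁻⁴)(8.8)/3.7×10⁻²⁶ ≈ 3.6×10⁴ m/s.

v ≈ 3.6×10⁴ m/s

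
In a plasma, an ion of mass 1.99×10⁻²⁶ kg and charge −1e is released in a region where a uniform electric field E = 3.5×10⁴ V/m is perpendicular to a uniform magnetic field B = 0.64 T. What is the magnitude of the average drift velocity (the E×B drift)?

v_d ≈ 5.5×10⁴ m/s

The steady drift has the magnetic force balancing the electric force, so v_d = E/B.
v_d = 3.5×10⁴/0.64 = 5.5×10⁴ m/s.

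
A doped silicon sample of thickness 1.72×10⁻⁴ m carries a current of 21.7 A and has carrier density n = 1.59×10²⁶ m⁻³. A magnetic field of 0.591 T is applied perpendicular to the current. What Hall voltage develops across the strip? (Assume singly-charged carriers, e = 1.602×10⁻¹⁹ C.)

V_H ≈ 2.93×10⁻³ V

V_H = IB/(n e t).
V_H = (21.7)(0.591)/((1.59×10²⁶)(1.602×10⁻¹⁹)(1.72×10⁻⁴)) ≈ 2.93×10⁻³ V.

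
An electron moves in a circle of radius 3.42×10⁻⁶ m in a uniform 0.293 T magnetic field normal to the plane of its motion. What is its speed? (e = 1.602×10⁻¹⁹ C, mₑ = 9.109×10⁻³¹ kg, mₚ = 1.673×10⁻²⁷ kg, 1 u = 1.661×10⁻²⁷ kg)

From |q|vB = mv²/r, v = |q|Br/m.
v = (1.602×10⁻¹⁹)(0.293)(3.42×10⁻⁶)/9.109×10⁻³¹ ≈ 1.76×10⁵ m/s.

v ≈ 1.76×10⁵ m/s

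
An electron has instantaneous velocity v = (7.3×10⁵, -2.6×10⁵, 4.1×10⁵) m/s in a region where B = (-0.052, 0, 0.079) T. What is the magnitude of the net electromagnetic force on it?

|F| ≈ 1.33×10⁻¹⁴ N

v×B = (-2.05×10⁴, -7.90×10⁴, -1.35×10⁴) N/C.
F = q v×B = (−1.602×10⁻¹⁹ C)·(-2.05×10⁴, -7.90×10⁴, -1.35×10⁴) = (3.29×10⁻¹⁵, 1.27×10⁻¹⁴, 2.17×10⁻¹⁵) N.
|F| = 1.33×10⁻¹⁴ N.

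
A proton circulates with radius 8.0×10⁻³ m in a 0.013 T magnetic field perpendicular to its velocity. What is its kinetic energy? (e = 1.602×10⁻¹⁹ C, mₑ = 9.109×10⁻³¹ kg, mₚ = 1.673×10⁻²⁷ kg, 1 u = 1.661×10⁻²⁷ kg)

v = |q|Br/m, then KE = ½mv² = (qBr)²/(2m).
v = (1.602×10⁻¹⁹)(0.013)(8.0×10⁻³)/1.673×10⁻²⁷ ≈ 9959 m/s.
KE = ½(1.673×10⁻²⁷)(9959)² ≈ 8.3×10⁻²⁰ J.

KE ≈ 8.3×10⁻²⁰ J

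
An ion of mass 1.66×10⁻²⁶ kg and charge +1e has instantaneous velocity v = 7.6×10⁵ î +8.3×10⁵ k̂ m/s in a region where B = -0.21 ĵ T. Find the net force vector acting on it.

v×B = (1.74×10⁵, 0, -1.60×10⁵) N/C.
F = q v×B = (1.602×10⁻¹⁹ C)·(1.74×10⁵, 0, -1.60×10⁵) = (2.79×10⁻¹⁴, 0, -2.56×10⁻¹⁴) N.

F ≈ (2.79×10⁻¹⁴, 0, -2.56×10⁻¹⁴) N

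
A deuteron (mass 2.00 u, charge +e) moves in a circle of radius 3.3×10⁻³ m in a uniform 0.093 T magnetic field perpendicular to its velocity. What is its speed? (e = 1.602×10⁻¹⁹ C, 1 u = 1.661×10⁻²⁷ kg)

From |q|vB = mv²/r, v = |q|Br/m.
v = (1.602×10⁻¹⁹)(0.093)(3.3×10⁻³)/3.322×10⁻²⁷ ≈ 1.5×10⁴ m/s.

v ≈ 1.5×10⁴ m/s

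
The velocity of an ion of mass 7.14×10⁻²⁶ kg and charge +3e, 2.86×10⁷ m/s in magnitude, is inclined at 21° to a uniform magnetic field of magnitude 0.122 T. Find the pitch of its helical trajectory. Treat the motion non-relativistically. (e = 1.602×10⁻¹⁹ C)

v∥ = v cosθ = 2.86×10⁷·cos21° ≈ 2.670×10⁷ m/s.
T = 2πm/(|q|B) = 2π(7.14×10⁻²⁶)/((4.806×10⁻¹⁹)(0.122)) ≈ 7.651×10⁻⁶ s.
pitch = v∥ T = (2.670×10⁷)(7.651×10⁻⁶) ≈ 204 m.

p ≈ 204 m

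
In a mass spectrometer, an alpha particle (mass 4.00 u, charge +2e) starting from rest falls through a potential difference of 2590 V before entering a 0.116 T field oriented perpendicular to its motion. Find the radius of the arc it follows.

r ≈ 0.0893 m

Acceleration: |q|V = ½mv² ⇒ v = √(2|q|V/m) = √(2·3.204×10⁻¹⁹·2590/6.644×10⁻²⁷) ≈ 4.998×10⁵ m/s.
In the field: r = mv/(|q|B) = (6.644×10⁻²⁷)(4.998×10⁵)/((3.204×10⁻¹⁹)(0.116)) ≈ 0.0893 m.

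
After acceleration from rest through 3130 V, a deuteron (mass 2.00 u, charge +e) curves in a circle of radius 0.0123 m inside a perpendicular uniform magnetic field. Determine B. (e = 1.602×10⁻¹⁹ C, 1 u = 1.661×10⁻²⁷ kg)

v = √(2|q|V/m) = √(2·1.602×10⁻¹⁹·3130/3.322×10⁻²⁷) ≈ 5.494×10⁵ m/s.
B = mv/(|q|r) = (3.322×10⁻²⁷)(5.494×10⁵)/((1.602×10⁻¹⁹)(0.0123)) ≈ 0.926 T.

B ≈ 0.926 T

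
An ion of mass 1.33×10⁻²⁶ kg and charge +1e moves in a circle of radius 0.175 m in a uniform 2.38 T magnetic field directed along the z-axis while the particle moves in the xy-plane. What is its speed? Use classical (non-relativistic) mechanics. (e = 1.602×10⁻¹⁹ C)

v ≈ 5.02×10⁶ m/s

From |q|vB = mv²/r, v = |q|Br/m.
v = (1.602×10⁻¹⁹)(2.38)(0.175)/1.33×10⁻²⁶ ≈ 5.02×10⁶ m/s.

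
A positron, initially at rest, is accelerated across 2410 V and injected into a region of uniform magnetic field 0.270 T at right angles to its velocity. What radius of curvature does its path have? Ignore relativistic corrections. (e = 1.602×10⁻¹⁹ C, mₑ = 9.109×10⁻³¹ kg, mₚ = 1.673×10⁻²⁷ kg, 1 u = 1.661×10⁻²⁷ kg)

Acceleration: |q|V = ½mv² ⇒ v = √(2|q|V/m) = √(2·1.602×10⁻¹⁹·2410/9.109×10⁻³¹) ≈ 2.912×10⁷ m/s.
In the field: r = mv/(|q|B) = (9.109×10⁻³¹)(2.912×10⁷)/((1.602×10⁻¹⁹)(0.270)) ≈ 6.13×10⁻⁴ m.

r ≈ 6.13×10⁻⁴ m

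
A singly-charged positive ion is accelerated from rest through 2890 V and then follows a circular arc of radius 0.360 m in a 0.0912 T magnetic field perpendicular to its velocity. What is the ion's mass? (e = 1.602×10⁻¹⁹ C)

m ≈ 2.99×10⁻²⁶ kg

Combine |q|V = ½mv² and r = mv/(|q|B): eliminate v to get m = qB²r²/(2V).
m = (1.602×10⁻¹⁹)(0.0912)²(0.360)²/(2·2890) ≈ 2.99×10⁻²⁶ kg.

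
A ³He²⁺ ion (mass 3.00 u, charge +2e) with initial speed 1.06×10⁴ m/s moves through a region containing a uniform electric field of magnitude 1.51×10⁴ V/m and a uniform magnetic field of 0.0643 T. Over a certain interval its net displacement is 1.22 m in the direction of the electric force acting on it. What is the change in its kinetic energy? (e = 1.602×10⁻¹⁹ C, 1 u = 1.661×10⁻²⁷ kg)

ΔKE ≈ 5.90×10⁻¹⁵ J

The magnetic force is always ⟂ v and does no work; only the electric force changes KE.
ΔKE = F_E · d = |q|E d = (3.204×10⁻¹⁹)(1.51×10⁴)(1.22) ≈ 5.90×10⁻¹⁵ J.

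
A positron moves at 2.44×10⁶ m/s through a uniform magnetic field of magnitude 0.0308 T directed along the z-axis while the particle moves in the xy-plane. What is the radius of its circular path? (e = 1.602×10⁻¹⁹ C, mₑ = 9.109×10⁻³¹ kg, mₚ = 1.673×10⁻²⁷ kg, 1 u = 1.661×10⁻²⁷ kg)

r ≈ 4.50×10⁻⁴ m

The magnetic force provides the centripetal force: |q|vB = mv²/r.
r = mv/(|q|B) = (9.109×10⁻³¹)(2.44×10⁶)/((1.602×10⁻¹⁹)(0.0308)) ≈ 4.50×10⁻⁴ m.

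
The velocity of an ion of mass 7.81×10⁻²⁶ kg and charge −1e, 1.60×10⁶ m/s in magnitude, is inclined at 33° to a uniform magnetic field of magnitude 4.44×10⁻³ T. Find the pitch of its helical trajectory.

v∥ = v cosθ = 1.60×10⁶·cos33° ≈ 1.342×10⁶ m/s.
T = 2πm/(|q|B) = 2π(7.81×10⁻²⁶)/((1.602×10⁻¹⁹)(4.44×10⁻³)) ≈ 6.899×10⁻⁴ s.
pitch = v∥ T = (1.342×10⁶)(6.899×10⁻⁴) ≈ 926 m.

p ≈ 926 m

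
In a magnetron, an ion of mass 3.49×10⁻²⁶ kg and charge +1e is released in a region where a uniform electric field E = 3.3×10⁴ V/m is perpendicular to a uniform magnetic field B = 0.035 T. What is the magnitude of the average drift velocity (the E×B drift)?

The E×B drift speed is v_d = E/B.
v_d = 3.3×10⁴/0.035 = 9.4×10⁵ m/s.

v_d ≈ 9.4×10⁵ m/s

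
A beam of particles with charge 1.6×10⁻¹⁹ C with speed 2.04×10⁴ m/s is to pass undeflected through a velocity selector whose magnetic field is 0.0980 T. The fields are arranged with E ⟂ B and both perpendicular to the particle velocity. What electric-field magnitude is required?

For straight-line motion qE = qvB, so E = vB.
E = 2.04×10⁴ × 0.0980 = 2000 V/m.

E = 2000 V/m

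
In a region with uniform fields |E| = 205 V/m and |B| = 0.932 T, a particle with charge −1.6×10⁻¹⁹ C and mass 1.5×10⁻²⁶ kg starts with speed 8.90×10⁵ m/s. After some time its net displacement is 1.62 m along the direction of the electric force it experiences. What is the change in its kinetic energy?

ΔKE ≈ 5.31×10⁻¹⁷ J

The magnetic force is always ⟂ v and does no work; only the electric force changes KE.
ΔKE = F_E · d = |q|E d = (1.6×10⁻¹⁹)(205)(1.62) ≈ 5.31×10⁻¹⁷ J.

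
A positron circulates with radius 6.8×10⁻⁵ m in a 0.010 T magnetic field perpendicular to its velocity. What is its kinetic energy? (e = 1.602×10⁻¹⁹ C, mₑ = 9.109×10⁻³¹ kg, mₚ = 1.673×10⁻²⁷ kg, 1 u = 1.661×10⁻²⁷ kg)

KE ≈ 6.5×10⁻²¹ J

v = |q|Br/m, then KE = ½mv² = (qBr)²/(2m).
v = (1.602×10⁻¹⁹)(0.010)(6.8×10⁻⁵)/9.109×10⁻³¹ ≈ 1.196×10⁵ m/s.
KE = ½(9.109×10⁻³¹)(1.196×10⁵)² ≈ 6.5×10⁻²¹ J.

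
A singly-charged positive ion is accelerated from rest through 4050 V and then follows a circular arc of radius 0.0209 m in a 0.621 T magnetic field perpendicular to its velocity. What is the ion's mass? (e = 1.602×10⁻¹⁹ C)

Combine |q|V = ½mv² and r = mv/(|q|B): eliminate v to get m = qB²r²/(2V).
m = (1.602×10⁻¹⁹)(0.621)²(0.0209)²/(2·4050) ≈ 3.33×10⁻²⁷ kg.

m ≈ 3.33×10⁻²⁷ kg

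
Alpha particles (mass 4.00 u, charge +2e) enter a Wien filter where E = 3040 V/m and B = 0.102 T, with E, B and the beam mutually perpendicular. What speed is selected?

v = 2.98×10⁴ m/s

Zero net Lorentz force requires |qE| = |q v×B|, i.e. E = vB.
v = E/B = 3040/0.102 = 2.98×10⁴ m/s.
The result is independent of the particle's charge and mass.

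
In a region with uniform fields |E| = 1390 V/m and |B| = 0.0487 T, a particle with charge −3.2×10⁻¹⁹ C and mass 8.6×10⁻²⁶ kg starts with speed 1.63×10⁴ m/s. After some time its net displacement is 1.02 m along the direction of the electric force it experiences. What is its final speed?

v_f ≈ 1.04×10⁵ m/s

B does no work; ΔKE = |q|E d.
½mv_f² = ½mv₀² + |q|Ed = ½(8.6×10⁻²⁶)(1.63×10⁴)² + (3.2×10⁻¹⁹)(1390)(1.02) ≈ 1.142×10⁻¹⁷ J + 4.537×10⁻¹⁶ J ≈ 4.651×10⁻¹⁶ J.
v_f = √(2·4.651×10⁻¹⁶/8.6×10⁻²⁶) ≈ 1.04×10⁵ m/s.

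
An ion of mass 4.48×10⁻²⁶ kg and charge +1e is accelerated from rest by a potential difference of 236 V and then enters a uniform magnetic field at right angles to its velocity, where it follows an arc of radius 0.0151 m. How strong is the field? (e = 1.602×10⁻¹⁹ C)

B ≈ 0.761 T

v = √(2|q|V/m) = √(2·1.602×10⁻¹⁹·236/4.48×10⁻²⁶) ≈ 4.108×10⁴ m/s.
B = mv/(|q|r) = (4.48×10⁻²⁶)(4.108×10⁴)/((1.602×10⁻¹⁹)(0.0151)) ≈ 0.761 T.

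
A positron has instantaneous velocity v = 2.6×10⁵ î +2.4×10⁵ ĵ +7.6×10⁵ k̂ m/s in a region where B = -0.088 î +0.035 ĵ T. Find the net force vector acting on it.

F ≈ (-4.26×10⁻¹⁵, -1.07×10⁻¹⁴, 4.84×10⁻¹⁵) N

v×B = (-2.66×10⁴, -6.69×10⁴, 3.02×10⁴) N/C.
F = q v×B = (1.602×10⁻¹⁹ C)·(-2.66×10⁴, -6.69×10⁴, 3.02×10⁴) = (-4.26×10⁻¹⁵, -1.07×10⁻¹⁴, 4.84×10⁻¹⁵) N.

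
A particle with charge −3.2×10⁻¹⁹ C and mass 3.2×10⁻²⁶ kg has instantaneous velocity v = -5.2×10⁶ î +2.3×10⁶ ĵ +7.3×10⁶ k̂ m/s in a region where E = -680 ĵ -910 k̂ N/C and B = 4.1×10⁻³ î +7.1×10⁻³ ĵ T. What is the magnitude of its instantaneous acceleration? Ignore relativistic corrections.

v×B = (-5.18×10⁴, 2.99×10⁴, -4.64×10⁴) N/C.
E + v×B = (-5.18×10⁴, 2.93×10⁴, -4.73×10⁴) N/C.
F = q(E + v×B) = (−3.2×10⁻¹⁹ C)·(-5.18×10⁴, 2.93×10⁴, -4.73×10⁴) = (1.66×10⁻¹⁴, -9.36×10⁻¹⁵, 1.51×10⁻¹⁴) N.
|a| = |F|/m = 2.432×10⁻¹⁴/3.2×10⁻²⁶ ≈ 7.60×10¹¹ m/s².

|a| ≈ 7.60×10¹¹ m/s²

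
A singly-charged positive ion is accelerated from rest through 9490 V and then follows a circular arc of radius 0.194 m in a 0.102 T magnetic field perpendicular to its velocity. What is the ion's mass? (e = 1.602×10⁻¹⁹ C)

m ≈ 3.30×10⁻²⁷ kg

Combine |q|V = ½mv² and r = mv/(|q|B): eliminate v to get m = qB²r²/(2V).
m = (1.602×10⁻¹⁹)(0.102)²(0.194)²/(2·9490) ≈ 3.30×10⁻²⁷ kg.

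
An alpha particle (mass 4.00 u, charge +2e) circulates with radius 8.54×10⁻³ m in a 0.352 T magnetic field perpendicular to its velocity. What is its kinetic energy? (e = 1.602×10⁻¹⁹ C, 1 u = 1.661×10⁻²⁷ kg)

v = |q|Br/m, then KE = ½mv² = (qBr)²/(2m).
v = (3.204×10⁻¹⁹)(0.352)(8.54×10⁻³)/6.644×10⁻²⁷ ≈ 1.450×10⁵ m/s.
KE = ½(6.644×10⁻²⁷)(1.450×10⁵)² ≈ 6.98×10⁻¹⁷ J.

KE ≈ 6.98×10⁻¹⁷ J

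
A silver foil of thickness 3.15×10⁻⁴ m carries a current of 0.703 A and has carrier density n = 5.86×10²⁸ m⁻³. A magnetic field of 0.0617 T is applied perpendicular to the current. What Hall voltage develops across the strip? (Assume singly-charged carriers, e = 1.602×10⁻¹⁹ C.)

V_H ≈ 1.47×10⁻⁸ V

V_H = IB/(n e t).
V_H = (0.703)(0.0617)/((5.86×10²⁸)(1.602×10⁻¹⁹)(3.15×10⁻⁴)) ≈ 1.47×10⁻⁸ V.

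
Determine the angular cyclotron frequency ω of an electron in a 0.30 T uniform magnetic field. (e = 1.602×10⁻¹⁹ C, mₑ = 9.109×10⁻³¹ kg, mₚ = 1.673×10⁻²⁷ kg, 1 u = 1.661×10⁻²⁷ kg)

ω = |q|B/m.
ω = (1.602×10⁻¹⁹)(0.30)/9.109×10⁻³¹ ≈ 5.3×10¹⁰ rad/s.

ω ≈ 5.3×10¹⁰ rad/s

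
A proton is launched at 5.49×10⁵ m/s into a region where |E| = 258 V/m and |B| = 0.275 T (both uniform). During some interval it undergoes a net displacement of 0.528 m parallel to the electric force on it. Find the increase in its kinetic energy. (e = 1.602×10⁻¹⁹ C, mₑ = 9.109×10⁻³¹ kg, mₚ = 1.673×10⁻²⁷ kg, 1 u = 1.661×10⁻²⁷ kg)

The magnetic force is always ⟂ v and does no work; only the electric force changes KE.
ΔKE = F_E · d = |q|E d = (1.602×10⁻¹⁹)(258)(0.528) ≈ 2.18×10⁻¹⁷ J.

ΔKE ≈ 2.18×10⁻¹⁷ J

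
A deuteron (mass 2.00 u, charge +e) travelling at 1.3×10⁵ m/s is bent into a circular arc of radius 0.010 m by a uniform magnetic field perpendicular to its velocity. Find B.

From |q|vB = mv²/r, B = mv/(|q|r).
B = (3.322×10⁻²⁷)(1.3×10⁵)/((1.602×10⁻¹⁹)(0.010)) ≈ 0.27 T.

B ≈ 0.27 T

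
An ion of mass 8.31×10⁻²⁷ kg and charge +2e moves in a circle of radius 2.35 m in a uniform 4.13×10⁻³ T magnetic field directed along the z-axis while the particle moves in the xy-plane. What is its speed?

v ≈ 3.74×10⁵ m/s

From |q|vB = mv²/r, v = |q|Br/m.
v = (3.204×10⁻¹⁹)(4.13×10⁻³)(2.35)/8.31×10⁻²⁷ ≈ 3.74×10⁵ m/s.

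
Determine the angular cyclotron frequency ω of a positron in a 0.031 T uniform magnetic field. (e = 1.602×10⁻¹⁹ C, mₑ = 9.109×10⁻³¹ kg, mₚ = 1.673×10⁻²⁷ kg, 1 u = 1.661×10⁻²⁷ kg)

ω = |q|B/m.
ω = (1.602×10⁻¹⁹)(0.031)/9.109×10⁻³¹ ≈ 5.5×10⁹ rad/s.

ω ≈ 5.5×10⁹ rad/s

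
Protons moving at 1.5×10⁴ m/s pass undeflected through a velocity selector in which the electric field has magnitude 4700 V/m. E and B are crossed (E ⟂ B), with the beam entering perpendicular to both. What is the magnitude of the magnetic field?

B = 0.31 T

Balance of forces in the selector: qE = qvB ⇒ B = E/v.
B = 4700/1.5×10⁴ = 0.31 T.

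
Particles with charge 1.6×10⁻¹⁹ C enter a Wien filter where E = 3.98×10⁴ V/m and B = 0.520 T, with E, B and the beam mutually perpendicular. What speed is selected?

v = 7.65×10⁴ m/s

Straight-line motion ⇒ electric and magnetic forces cancel, so E = vB.
v = E/B = 3.98×10⁴/0.520 = 7.65×10⁴ m/s.
The result is independent of the particle's charge and mass.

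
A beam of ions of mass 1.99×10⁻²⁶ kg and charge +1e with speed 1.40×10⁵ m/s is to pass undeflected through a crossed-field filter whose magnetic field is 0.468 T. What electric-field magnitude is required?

E = 6.55×10⁴ V/m

For straight-line motion qE = qvB, so E = vB.
E = 1.40×10⁵ × 0.468 = 6.55×10⁴ V/m.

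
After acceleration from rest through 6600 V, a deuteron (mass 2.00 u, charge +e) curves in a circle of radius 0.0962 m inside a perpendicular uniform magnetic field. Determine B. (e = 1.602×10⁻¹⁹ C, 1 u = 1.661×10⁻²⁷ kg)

v = √(2|q|V/m) = √(2·1.602×10⁻¹⁹·6600/3.322×10⁻²⁷) ≈ 7.978×10⁵ m/s.
B = mv/(|q|r) = (3.322×10⁻²⁷)(7.978×10⁵)/((1.602×10⁻¹⁹)(0.0962)) ≈ 0.172 T.

B ≈ 0.172 T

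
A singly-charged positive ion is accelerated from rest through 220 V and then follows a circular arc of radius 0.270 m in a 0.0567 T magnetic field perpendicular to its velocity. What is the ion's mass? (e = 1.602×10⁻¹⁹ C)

m ≈ 8.53×10⁻²⁶ kg

Combine |q|V = ½mv² and r = mv/(|q|B): eliminate v to get m = qB²r²/(2V).
m = (1.602×10⁻¹⁹)(0.0567)²(0.270)²/(2·220) ≈ 8.53×10⁻²⁶ kg.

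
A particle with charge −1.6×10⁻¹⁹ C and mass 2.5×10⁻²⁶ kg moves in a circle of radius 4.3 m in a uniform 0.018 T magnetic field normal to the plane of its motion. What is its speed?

From |q|vB = mv²/r, v = |q|Br/m.
v = (1.6×10⁻¹⁹)(0.018)(4.3)/2.5×10⁻²⁶ ≈ 5.0×10⁵ m/s.

v ≈ 5.0×10⁵ m/s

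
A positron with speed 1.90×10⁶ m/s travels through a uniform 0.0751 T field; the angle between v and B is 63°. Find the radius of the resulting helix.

r ≈ 1.28×10⁻⁴ m

v⊥ = v sinθ = 1.90×10⁶·sin63° ≈ 1.693×10⁶ m/s.
r = m v⊥/(|q|B) = (9.109×10⁻³¹)(1.693×10⁶)/((1.602×10⁻¹⁹)(0.0751)) ≈ 1.28×10⁻⁴ m.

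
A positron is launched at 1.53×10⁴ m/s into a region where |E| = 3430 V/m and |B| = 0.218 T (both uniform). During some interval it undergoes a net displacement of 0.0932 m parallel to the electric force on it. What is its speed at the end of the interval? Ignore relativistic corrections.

B does no work; ΔKE = |q|E d.
½mv_f² = ½mv₀² + |q|Ed = ½(9.109×10⁻³¹)(1.53×10⁴)² + (1.602×10⁻¹⁹)(3430)(0.0932) ≈ 1.066×10⁻²² J + 5.121×10⁻¹⁷ J ≈ 5.121×10⁻¹⁷ J.
v_f = √(2·5.121×10⁻¹⁷/9.109×10⁻³¹) ≈ 1.06×10⁷ m/s.

v_f ≈ 1.06×10⁷ m/s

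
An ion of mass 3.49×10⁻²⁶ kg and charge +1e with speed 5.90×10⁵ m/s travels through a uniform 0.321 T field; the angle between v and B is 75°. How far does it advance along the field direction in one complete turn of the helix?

v∥ = v cosθ = 5.90×10⁵·cos75° ≈ 1.527×10⁵ m/s.
T = 2πm/(|q|B) = 2π(3.49×10⁻²⁶)/((1.602×10⁻¹⁹)(0.321)) ≈ 4.264×10⁻⁶ s.
pitch = v∥ T = (1.527×10⁵)(4.264×10⁻⁶) ≈ 0.651 m.

p ≈ 0.651 m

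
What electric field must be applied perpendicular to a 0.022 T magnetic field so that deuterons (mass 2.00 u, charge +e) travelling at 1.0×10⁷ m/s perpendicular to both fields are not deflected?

For straight-line motion qE = qvB, so E = vB.
E = 1.0×10⁷ × 0.022 = 2.2×10⁵ V/m.

E = 2.2×10⁵ V/m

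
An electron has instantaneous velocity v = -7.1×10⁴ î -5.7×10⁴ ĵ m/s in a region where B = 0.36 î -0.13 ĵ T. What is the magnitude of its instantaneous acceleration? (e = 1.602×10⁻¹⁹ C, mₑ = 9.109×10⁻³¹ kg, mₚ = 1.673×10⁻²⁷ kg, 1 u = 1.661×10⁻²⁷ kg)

|a| ≈ 5.23×10¹⁵ m/s²

v×B = (0, 0, 2.98×10⁴) N/C.
F = q v×B = (−1.602×10⁻¹⁹ C)·(0, 0, 2.98×10⁴) = (0, 0, -4.77×10⁻¹⁵) N.
|a| = |F|/m = 4.766×10⁻¹⁵/9.109×10⁻³¹ ≈ 5.23×10¹⁵ m/s².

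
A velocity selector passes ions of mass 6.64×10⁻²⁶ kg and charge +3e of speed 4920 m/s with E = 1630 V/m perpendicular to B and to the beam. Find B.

B = 0.331 T

Balance of forces in the selector: qE = qvB ⇒ B = E/v.
B = 1630/4920 = 0.331 T.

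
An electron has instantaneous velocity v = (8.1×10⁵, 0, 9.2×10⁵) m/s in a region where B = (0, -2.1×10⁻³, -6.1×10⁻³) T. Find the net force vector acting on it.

F ≈ (-3.10×10⁻¹⁶, -7.92×10⁻¹⁶, 2.73×10⁻¹⁶) N

v×B = (1930, 4940, -1700) N/C.
F = q v×B = (−1.602×10⁻¹⁹ C)·(1930, 4940, -1700) = (-3.10×10⁻¹⁶, -7.92×10⁻¹⁶, 2.73×10⁻¹⁶) N.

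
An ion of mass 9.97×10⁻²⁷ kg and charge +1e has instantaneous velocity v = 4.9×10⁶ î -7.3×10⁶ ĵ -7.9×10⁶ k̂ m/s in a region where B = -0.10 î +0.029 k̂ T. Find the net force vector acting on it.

F ≈ (-3.39×10⁻¹⁴, 1.04×10⁻¹³, -1.17×10⁻¹³) N

v×B = (-2.12×10⁵, 6.48×10⁵, -7.30×10⁵) N/C.
F = q v×B = (1.602×10⁻¹⁹ C)·(-2.12×10⁵, 6.48×10⁵, -7.30×10⁵) = (-3.39×10⁻¹⁴, 1.04×10⁻¹³, -1.17×10⁻¹³) N.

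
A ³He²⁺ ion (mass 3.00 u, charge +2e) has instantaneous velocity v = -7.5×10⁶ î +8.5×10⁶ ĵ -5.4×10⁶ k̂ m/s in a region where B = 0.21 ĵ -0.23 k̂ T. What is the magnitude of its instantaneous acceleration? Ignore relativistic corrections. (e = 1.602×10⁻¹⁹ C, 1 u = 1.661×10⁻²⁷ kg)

v×B = (-8.21×10⁵, -1.72×10⁶, -1.58×10⁶) N/C.
F = q v×B = (3.204×10⁻¹⁹ C)·(-8.21×10⁵, -1.72×10⁶, -1.58×10⁶) = (-2.63×10⁻¹³, -5.53×10⁻¹³, -5.05×10⁻¹³) N.
|a| = |F|/m = 7.933×10⁻¹³/4.983×10⁻²⁷ ≈ 1.59×10¹⁴ m/s².

|a| ≈ 1.59×10¹⁴ m/s²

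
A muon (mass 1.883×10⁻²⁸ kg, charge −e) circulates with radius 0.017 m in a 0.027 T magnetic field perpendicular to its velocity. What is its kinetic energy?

KE ≈ 90 eV

v = |q|Br/m, then KE = ½mv² = (qBr)²/(2m).
v = (1.602×10⁻¹⁹)(0.027)(0.017)/1.883×10⁻²⁸ ≈ 3.905×10⁵ m/s.
KE = ½(1.883×10⁻²⁸)(3.905×10⁵)² ≈ 1.4×10⁻¹⁷ J = 90 eV.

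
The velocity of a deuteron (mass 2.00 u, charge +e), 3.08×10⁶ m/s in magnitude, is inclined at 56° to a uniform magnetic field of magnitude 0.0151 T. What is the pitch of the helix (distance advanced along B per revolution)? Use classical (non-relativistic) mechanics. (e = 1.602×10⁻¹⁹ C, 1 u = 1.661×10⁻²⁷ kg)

p ≈ 14.9 m

v∥ = v cosθ = 3.08×10⁶·cos56° ≈ 1.722×10⁶ m/s.
T = 2πm/(|q|B) = 2π(3.322×10⁻²⁷)/((1.602×10⁻¹⁹)(0.0151)) ≈ 8.629×10⁻⁶ s.
pitch = v∥ T = (1.722×10⁶)(8.629×10⁻⁶) ≈ 14.9 m.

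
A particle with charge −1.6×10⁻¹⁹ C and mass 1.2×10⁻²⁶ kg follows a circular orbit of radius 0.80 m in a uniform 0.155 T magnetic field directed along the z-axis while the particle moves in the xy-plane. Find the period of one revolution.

The cyclotron period depends only on m, q, B: T = 2πm/(|q|B).
T = 2π(1.2×10⁻²⁶)/((1.6×10⁻¹⁹)(0.155)) ≈ 3.04×10⁻⁶ s.

T ≈ 3.04×10⁻⁶ s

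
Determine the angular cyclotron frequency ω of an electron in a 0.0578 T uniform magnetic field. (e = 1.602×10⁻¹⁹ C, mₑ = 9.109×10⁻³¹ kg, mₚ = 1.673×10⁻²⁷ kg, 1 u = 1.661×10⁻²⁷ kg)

ω ≈ 1.02×10¹⁰ rad/s

ω = |q|B/m.
ω = (1.602×10⁻¹⁹)(0.0578)/9.109×10⁻³¹ ≈ 1.02×10¹⁰ rad/s.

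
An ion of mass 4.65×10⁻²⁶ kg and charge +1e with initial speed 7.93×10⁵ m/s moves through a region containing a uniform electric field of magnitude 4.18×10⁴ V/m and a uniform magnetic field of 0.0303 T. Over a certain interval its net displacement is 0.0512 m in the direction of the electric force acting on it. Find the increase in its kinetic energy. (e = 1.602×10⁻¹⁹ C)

ΔKE ≈ 3.43×10⁻¹⁶ J

The magnetic force is always ⟂ v and does no work; only the electric force changes KE.
ΔKE = F_E · d = |q|E d = (1.602×10⁻¹⁹)(4.18×10⁴)(0.0512) ≈ 3.43×10⁻¹⁶ J.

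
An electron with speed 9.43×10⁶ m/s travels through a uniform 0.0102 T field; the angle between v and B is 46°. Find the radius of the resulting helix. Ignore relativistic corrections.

r ≈ 3.78×10⁻³ m

v⊥ = v sinθ = 9.43×10⁶·sin46° ≈ 6.783×10⁶ m/s.
r = m v⊥/(|q|B) = (9.109×10⁻³¹)(6.783×10⁶)/((1.602×10⁻¹⁹)(0.0102)) ≈ 3.78×10⁻³ m.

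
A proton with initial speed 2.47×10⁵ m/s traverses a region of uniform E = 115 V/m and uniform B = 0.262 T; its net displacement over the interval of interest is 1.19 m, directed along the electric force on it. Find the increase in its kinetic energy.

ΔKE ≈ 2.19×10⁻¹⁷ J

The magnetic force is always ⟂ v and does no work; only the electric force changes KE.
ΔKE = F_E · d = |q|E d = (1.602×10⁻¹⁹)(115)(1.19) ≈ 2.19×10⁻¹⁷ J.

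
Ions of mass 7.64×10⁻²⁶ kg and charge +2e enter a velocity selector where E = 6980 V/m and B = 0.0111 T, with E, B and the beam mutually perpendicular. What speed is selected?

v = 6.29×10⁵ m/s

For undeflected motion the electric and magnetic forces balance: qE = qvB.
v = E/B = 6980/0.0111 = 6.29×10⁵ m/s.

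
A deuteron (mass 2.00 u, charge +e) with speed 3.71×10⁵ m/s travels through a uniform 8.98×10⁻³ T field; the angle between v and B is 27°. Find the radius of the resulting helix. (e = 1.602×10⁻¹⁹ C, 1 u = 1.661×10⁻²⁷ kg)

r ≈ 0.389 m

v⊥ = v sinθ = 3.71×10⁵·sin27° ≈ 1.684×10⁵ m/s.
r = m v⊥/(|q|B) = (3.322×10⁻²⁷)(1.684×10⁵)/((1.602×10⁻¹⁹)(8.98×10⁻³)) ≈ 0.389 m.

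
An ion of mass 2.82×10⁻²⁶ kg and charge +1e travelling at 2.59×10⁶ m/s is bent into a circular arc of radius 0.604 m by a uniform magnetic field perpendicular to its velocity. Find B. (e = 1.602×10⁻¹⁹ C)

B ≈ 0.755 T

From |q|vB = mv²/r, B = mv/(|q|r).
B = (2.82×10⁻²⁶)(2.59×10⁶)/((1.602×10⁻¹⁹)(0.604)) ≈ 0.755 T.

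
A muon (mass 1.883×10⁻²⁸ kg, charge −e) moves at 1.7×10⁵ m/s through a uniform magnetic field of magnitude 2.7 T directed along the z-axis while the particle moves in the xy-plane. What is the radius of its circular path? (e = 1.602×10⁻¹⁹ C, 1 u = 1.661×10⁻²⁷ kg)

r ≈ 7.4×10⁻⁵ m

The magnetic force provides the centripetal force: |q|vB = mv²/r.
r = mv/(|q|B) = (1.883×10⁻²⁸)(1.7×10⁵)/((1.602×10⁻¹⁹)(2.7)) ≈ 7.4×10⁻⁵ m.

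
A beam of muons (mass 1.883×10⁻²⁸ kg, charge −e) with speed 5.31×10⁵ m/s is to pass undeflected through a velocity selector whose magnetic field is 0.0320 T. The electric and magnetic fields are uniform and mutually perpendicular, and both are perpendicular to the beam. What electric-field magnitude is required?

For straight-line motion qE = qvB, so E = vB.
E = 5.31×10⁵ × 0.0320 = 1.70×10⁴ V/m.

E = 1.70×10⁴ V/m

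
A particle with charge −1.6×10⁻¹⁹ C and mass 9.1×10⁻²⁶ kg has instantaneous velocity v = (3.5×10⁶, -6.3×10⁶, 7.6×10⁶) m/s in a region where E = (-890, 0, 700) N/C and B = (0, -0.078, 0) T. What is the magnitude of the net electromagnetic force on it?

v×B = (5.93×10⁵, 0, -2.73×10⁵) N/C.
E + v×B = (5.92×10⁵, 0, -2.72×10⁵) N/C.
F = q(E + v×B) = (−1.6×10⁻¹⁹ C)·(5.92×10⁵, 0, -2.72×10⁵) = (-9.47×10⁻¹⁴, 0, 4.36×10⁻¹⁴) N.
|F| = 1.04×10⁻¹³ N.

|F| ≈ 1.04×10⁻¹³ N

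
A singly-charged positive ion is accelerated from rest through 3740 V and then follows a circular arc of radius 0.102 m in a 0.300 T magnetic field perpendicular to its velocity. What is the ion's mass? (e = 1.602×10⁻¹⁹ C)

Combine |q|V = ½mv² and r = mv/(|q|B): eliminate v to get m = qB²r²/(2V).
m = (1.602×10⁻¹⁹)(0.300)²(0.102)²/(2·3740) ≈ 2.01×10⁻²⁶ kg.

m ≈ 2.01×10⁻²⁶ kg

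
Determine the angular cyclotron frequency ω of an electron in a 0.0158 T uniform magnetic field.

ω = |q|B/m.
ω = (1.602×10⁻¹⁹)(0.0158)/9.109×10⁻³¹ ≈ 2.78×10⁹ rad/s.

ω ≈ 2.78×10⁹ rad/s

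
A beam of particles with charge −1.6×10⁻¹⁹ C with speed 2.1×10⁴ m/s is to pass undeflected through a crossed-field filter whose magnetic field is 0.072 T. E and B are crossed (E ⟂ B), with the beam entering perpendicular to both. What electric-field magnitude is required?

For straight-line motion qE = qvB, so E = vB.
E = 2.1×10⁴ × 0.072 = 1500 V/m.

E = 1500 V/m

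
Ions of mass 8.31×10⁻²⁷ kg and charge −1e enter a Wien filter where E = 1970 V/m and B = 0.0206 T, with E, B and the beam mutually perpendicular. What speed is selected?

v = 9.56×10⁴ m/s

Zero net Lorentz force requires |qE| = |q v×B|, i.e. E = vB.
v = E/B = 1970/0.0206 = 9.56×10⁴ m/s.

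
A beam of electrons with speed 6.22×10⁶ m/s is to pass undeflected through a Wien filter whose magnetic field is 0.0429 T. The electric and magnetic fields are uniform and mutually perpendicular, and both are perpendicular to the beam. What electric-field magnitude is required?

E = 2.67×10⁵ V/m

For straight-line motion qE = qvB, so E = vB.
E = 6.22×10⁶ × 0.0429 = 2.67×10⁵ V/m.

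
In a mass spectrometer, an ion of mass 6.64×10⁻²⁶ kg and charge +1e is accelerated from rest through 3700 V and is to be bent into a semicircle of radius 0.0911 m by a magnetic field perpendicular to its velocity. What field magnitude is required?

B ≈ 0.608 T

v = √(2|q|V/m) = √(2·1.602×10⁻¹⁹·3700/6.64×10⁻²⁶) ≈ 1.336×10⁵ m/s.
B = mv/(|q|r) = (6.64×10⁻²⁶)(1.336×10⁵)/((1.602×10⁻¹⁹)(0.0911)) ≈ 0.608 T.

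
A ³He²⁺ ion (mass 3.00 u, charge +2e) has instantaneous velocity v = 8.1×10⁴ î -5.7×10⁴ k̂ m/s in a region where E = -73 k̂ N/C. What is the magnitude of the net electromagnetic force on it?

Only an electric field acts, so F = qE = (3.204×10⁻¹⁹ C)·(0, 0, -73.0) = (0, 0, -2.34×10⁻¹⁷) N.
|F| = 2.34×10⁻¹⁷ N.

|F| ≈ 2.34×10⁻¹⁷ N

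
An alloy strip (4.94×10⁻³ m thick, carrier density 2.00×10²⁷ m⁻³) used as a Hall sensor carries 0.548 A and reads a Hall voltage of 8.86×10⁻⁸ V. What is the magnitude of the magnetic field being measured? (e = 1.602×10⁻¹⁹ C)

From V_H = IB/(n e t), B = V_H n e t / I.
B = (8.86×10⁻⁸)(2.00×10²⁷)(1.602×10⁻¹⁹)(4.94×10⁻³)/0.548 ≈ 0.256 T.

B ≈ 0.256 T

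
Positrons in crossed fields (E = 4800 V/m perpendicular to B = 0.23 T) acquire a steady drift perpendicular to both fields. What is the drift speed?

v_d ≈ 2.1×10⁴ m/s

In crossed fields the guiding centre drifts at v_d = |E×B|/B² = E/B, independent of charge and mass.
v_d = 4800/0.23 = 2.1×10⁴ m/s.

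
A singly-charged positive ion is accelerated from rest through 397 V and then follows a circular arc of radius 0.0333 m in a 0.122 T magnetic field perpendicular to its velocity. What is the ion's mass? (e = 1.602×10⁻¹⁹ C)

Combine |q|V = ½mv² and r = mv/(|q|B): eliminate v to get m = qB²r²/(2V).
m = (1.602×10⁻¹⁹)(0.122)²(0.0333)²/(2·397) ≈ 3.33×10⁻²⁷ kg.

m ≈ 3.33×10⁻²⁷ kg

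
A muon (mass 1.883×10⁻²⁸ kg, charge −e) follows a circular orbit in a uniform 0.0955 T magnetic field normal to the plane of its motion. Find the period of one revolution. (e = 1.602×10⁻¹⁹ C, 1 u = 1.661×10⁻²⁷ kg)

The cyclotron period depends only on m, q, B: T = 2πm/(|q|B).
T = 2π(1.883×10⁻²⁸)/((1.602×10⁻¹⁹)(0.0955)) ≈ 7.73×10⁻⁸ s.

T ≈ 7.73×10⁻⁸ s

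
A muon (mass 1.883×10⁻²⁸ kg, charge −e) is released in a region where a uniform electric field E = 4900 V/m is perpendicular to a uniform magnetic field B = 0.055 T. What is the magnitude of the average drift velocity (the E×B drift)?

v_d ≈ 8.9×10⁴ m/s

In crossed fields the guiding centre drifts at v_d = |E×B|/B² = E/B, independent of charge and mass.
v_d = 4900/0.055 = 8.9×10⁴ m/s.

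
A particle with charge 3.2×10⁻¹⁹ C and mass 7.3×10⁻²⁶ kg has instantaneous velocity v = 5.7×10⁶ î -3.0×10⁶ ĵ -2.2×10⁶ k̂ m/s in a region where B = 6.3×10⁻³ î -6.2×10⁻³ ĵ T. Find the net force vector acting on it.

v×B = (-1.36×10⁴, -1.39×10⁴, -1.64×10⁴) N/C.
F = q v×B = (3.2×10⁻¹⁹ C)·(-1.36×10⁴, -1.39×10⁴, -1.64×10⁴) = (-4.36×10⁻¹⁵, -4.44×10⁻¹⁵, -5.26×10⁻¹⁵) N.

F ≈ (-4.36×10⁻¹⁵, -4.44×10⁻¹⁵, -5.26×10⁻¹⁵) N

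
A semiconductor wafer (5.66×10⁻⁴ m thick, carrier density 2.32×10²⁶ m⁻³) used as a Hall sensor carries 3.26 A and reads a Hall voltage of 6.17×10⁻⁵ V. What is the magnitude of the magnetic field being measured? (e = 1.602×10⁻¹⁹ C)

B ≈ 0.398 T

From V_H = IB/(n e t), B = V_H n e t / I.
B = (6.17×10⁻⁵)(2.32×10²⁶)(1.602×10⁻¹⁹)(5.66×10⁻⁴)/3.26 ≈ 0.398 T.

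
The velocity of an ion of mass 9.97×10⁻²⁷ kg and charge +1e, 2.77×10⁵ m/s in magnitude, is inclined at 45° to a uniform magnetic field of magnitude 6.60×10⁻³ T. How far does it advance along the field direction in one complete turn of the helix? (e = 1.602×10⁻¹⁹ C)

v∥ = v cosθ = 2.77×10⁵·cos45° ≈ 1.959×10⁵ m/s.
T = 2πm/(|q|B) = 2π(9.97×10⁻²⁷)/((1.602×10⁻¹⁹)(6.60×10⁻³)) ≈ 5.925×10⁻⁵ s.
pitch = v∥ T = (1.959×10⁵)(5.925×10⁻⁵) ≈ 11.6 m.

p ≈ 11.6 m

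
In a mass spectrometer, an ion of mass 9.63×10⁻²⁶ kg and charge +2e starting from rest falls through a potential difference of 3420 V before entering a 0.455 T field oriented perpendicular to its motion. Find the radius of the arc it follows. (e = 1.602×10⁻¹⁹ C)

Acceleration: |q|V = ½mv² ⇒ v = √(2|q|V/m) = √(2·3.204×10⁻¹⁹·3420/9.63×10⁻²⁶) ≈ 1.509×10⁵ m/s.
In the field: r = mv/(|q|B) = (9.63×10⁻²⁶)(1.509×10⁵)/((3.204×10⁻¹⁹)(0.455)) ≈ 0.0997 m.

r ≈ 0.0997 m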